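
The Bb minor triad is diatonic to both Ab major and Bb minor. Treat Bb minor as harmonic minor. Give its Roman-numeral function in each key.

The scale of Ab major is Ab Bb C Db Eb F G; Bb is degree 2, and the triad built there (Bb-Db-F) is minor, so it is ii.
The scale of Bb minor (harmonic minor) is Bb C Db Eb F Gb A; Bb is degree 1, and the triad built there (Bb-Db-F) is minor, so it is i.

ii in Ab major; i in Bb minor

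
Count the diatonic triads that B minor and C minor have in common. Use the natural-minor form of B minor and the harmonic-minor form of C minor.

Diatonic triads of B minor (natural minor): Bm (i), C#dim (ii°), D (III), Em (iv), F#m (v), G (VI), A (VII).
Diatonic triads of C minor (harmonic minor): Cm (i), Ddim (ii°), Ebaug (III+), Fm (iv), G (V), Ab (VI), Bdim (vii°).
Matching root and quality in both lists: G.
That gives 1 common triad.

1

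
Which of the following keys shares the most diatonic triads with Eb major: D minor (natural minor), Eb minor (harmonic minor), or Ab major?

Ab major

Triads of Eb major: Eb (I), Fm (ii), Gm (iii), Ab (IV), Bb (V), Cm (vi), Ddim (vii°).
D minor (natural minor) shares 2: Gm, Bb.
Eb minor (harmonic minor) shares 2: Bb, Ddim.
Ab major shares 4: Eb, Fm, Ab, Cm.
The most common triads (4) are shared with Ab major.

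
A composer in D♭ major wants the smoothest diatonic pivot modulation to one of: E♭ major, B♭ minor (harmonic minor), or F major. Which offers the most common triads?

Triads of D♭ major: D♭ (I), E♭m (ii), Fm (iii), G♭ (IV), A♭ (V), B♭m (vi), Cdim (vii°).
E♭ major shares 2: Fm, A♭.
B♭ minor (harmonic minor) shares 4: E♭m, G♭, B♭m, Cdim.
F major shares 0: none.
The most common triads (4) are shared with B♭ minor.

B♭ minor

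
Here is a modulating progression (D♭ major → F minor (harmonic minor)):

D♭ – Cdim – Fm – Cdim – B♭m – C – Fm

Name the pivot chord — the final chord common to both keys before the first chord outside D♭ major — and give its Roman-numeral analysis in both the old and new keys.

B♭m — vi in D♭ major, iv in F minor

Chords diatonic to D♭ major: D♭, E♭m, Fm, G♭, A♭, B♭m, Cdim.
Reading the progression, the first chord not in that set is C, so the modulation leaves D♭ major there.
The chord immediately before C is B♭m, which is diatonic to both keys: vi in D♭ major and iv in F minor.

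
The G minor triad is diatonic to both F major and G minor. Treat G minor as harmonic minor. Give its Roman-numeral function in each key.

The scale of F major is F G A Bb C D E; G is degree 2, and the triad built there (G-Bb-D) is minor, so it is ii.
The scale of G minor (harmonic minor) is G A Bb C D Eb F#; G is degree 1, and the triad built there (G-Bb-D) is minor, so it is i.

ii in F major; i in G minor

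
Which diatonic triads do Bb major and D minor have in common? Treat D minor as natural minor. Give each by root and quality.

Triads in Bb major: Bb major (I), C minor (ii), D minor (iii), Eb major (IV), F major (V), G minor (vi), A diminished (vii°).
Triads in D minor (natural minor): D minor (i), E diminished (ii°), F major (III), G minor (iv), A minor (v), Bb major (VI), C major (VII).
Shared triads with their functions: Bb major (I in Bb major, VI in D minor); D minor (iii in Bb major, i in D minor); F major (V in Bb major, III in D minor); G minor (vi in Bb major, iv in D minor).

Bb, Dm, F, Gm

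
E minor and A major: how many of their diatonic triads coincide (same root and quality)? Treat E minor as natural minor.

Diatonic triads of E minor (natural minor): E minor (i), F# diminished (ii°), G major (III), A minor (iv), B minor (v), C major (VI), D major (VII).
Diatonic triads of A major: A major (I), B minor (ii), C# minor (iii), D major (IV), E major (V), F# minor (vi), G# diminished (vii°).
Matching root and quality in both lists: B minor, D major.
That gives 2 common triads.

2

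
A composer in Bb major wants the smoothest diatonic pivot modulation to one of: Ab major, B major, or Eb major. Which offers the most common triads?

Eb major

Triads of Bb major: Bb major (I), C minor (ii), D minor (iii), Eb major (IV), F major (V), G minor (vi), A diminished (vii°).
Ab major shares 2: Cm, Eb.
B major shares 0: none.
Eb major shares 4: Bb, Cm, Eb, Gm.
The most common triads (4) are shared with Eb major.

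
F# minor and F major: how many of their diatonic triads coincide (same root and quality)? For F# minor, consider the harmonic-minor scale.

Diatonic triads of F# minor (harmonic minor): F#m (i), G#dim (ii°), Aaug (III+), Bm (iv), C# (V), D (VI), E#dim (vii°).
Diatonic triads of F major: F (I), Gm (ii), Am (iii), Bb (IV), C (V), Dm (vi), Edim (vii°).
No triad has the same root and quality in both keys.

0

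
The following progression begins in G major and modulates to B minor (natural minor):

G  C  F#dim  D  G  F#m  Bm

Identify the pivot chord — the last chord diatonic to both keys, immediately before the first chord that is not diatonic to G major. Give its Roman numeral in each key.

G — I in G major, VI in B minor

Chords diatonic to G major: G, Am, Bm, C, D, Em, F#dim.
Reading the progression, the first chord not in that set is F#m, so the modulation leaves G major there.
The chord immediately before F#m is G, which is diatonic to both keys: I in G major and VI in B minor.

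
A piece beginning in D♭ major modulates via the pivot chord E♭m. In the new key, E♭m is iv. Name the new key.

The numeral iv denotes a minor triad on scale degree 4. With E♭ on degree 4, the tonic of the new key is B♭.
Degree 4 carries a minor triad in minor keys, so the destination is B♭ minor.
Check: the diatonic triads of B♭ minor (natural minor) are B♭m (i), Cdim (ii°), D♭ (III), E♭m (iv), Fm (v), G♭ (VI), A♭ (VII) — E♭m is indeed iv.

B♭ minor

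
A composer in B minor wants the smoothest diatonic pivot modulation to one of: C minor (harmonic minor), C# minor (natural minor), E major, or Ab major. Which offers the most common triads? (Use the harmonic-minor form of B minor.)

C minor

Triads of B minor (harmonic minor): B minor (i), C# diminished (ii°), D augmented (III+), E minor (iv), F# major (V), G major (VI), A# diminished (vii°).
C minor (harmonic minor) shares 1: G.
C# minor (natural minor) shares 0: none.
E major shares 0: none.
Ab major shares 0: none.
The most common triads (1) are shared with C minor.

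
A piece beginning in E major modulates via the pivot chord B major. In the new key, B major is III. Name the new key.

The numeral III denotes a major triad on scale degree 3. With B on degree 3, the tonic of the new key is G♯.
Degree 3 carries a major triad in natural-minor keys, so the destination is G♯ minor.
Check: the diatonic triads of G♯ minor (natural minor) are G♯m (i), A♯dim (ii°), B (III), C♯m (iv), D♯m (v), E (VI), F♯ (VII) — B major is indeed III.

G♯ minor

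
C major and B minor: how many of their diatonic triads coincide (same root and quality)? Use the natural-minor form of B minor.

2

Diatonic triads of C major: C (I), Dm (ii), Em (iii), F (IV), G (V), Am (vi), Bdim (vii°).
Diatonic triads of B minor (natural minor): Bm (i), C#dim (ii°), D (III), Em (iv), F#m (v), G (VI), A (VII).
Matching root and quality in both lists: Em, G.
That gives 2 common triads.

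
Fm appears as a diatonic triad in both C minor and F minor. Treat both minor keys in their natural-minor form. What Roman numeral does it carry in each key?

iv in C minor; i in F minor

The scale of C minor (natural minor) is C D E♭ F G A♭ B♭; F is degree 4, and the triad built there (F-A♭-C) is minor, so it is iv.
The scale of F minor (natural minor) is F G A♭ B♭ C D♭ E♭; F is degree 1, and the triad built there (F-A♭-C) is minor, so it is i.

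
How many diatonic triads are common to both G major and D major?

4

Diatonic triads of G major: G (I), Am (ii), Bm (iii), C (IV), D (V), Em (vi), F#dim (vii°).
Diatonic triads of D major: D (I), Em (ii), F#m (iii), G (IV), A (V), Bm (vi), C#dim (vii°).
Matching root and quality in both lists: G, Bm, D, Em.
That gives 4 common triads.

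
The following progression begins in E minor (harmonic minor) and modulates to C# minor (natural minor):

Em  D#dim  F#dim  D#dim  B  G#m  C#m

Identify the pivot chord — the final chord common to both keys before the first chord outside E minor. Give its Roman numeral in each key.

Chords diatonic to E minor: Em, F#dim, Gaug, Am, B, C, D#dim.
Reading the progression, the first chord not in that set is G#m, so the modulation leaves E minor there.
The chord immediately before G#m is B, which is diatonic to both keys: V in E minor and VII in C# minor.

B — V in E minor, VII in C# minor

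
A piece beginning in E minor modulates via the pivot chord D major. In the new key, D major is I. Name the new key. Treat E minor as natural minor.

The numeral I denotes a major triad on scale degree 1. With D on degree 1, the tonic of the new key is D.
Degree 1 carries a major triad in major keys, so the destination is D major.
Check: the diatonic triads of D major are D (I), Em (ii), F♯m (iii), G (IV), A (V), Bm (vi), C♯dim (vii°) — D major is indeed I.

D major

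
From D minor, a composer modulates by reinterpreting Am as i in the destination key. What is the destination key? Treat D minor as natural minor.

The numeral i denotes a minor triad on scale degree 1. With A on degree 1, the tonic of the new key is A.
Degree 1 carries a minor triad in minor keys, so the destination is A minor.
Check: the diatonic triads of A minor (natural minor) are Am (i), Bdim (ii°), C (III), Dm (iv), Em (v), F (VI), G (VII) — Am is indeed i.

A minor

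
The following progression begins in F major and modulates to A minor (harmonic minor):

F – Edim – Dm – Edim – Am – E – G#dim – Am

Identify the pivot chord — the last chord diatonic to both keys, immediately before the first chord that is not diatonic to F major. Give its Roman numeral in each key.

Chords diatonic to F major: F, Gm, Am, Bb, C, Dm, Edim.
Reading the progression, the first chord not in that set is E, so the modulation leaves F major there.
The chord immediately before E is Am, which is diatonic to both keys: iii in F major and i in A minor.

Am — iii in F major, i in A minor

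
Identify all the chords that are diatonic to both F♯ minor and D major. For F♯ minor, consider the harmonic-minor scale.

Triads in F♯ minor (harmonic minor): F♯m (i), G♯dim (ii°), Aaug (III+), Bm (iv), C♯ (V), D (VI), E♯dim (vii°).
Triads in D major: D (I), Em (ii), F♯m (iii), G (IV), A (V), Bm (vi), C♯dim (vii°).
Shared triads with their functions: F♯m (i in F♯ minor, iii in D major); Bm (iv in F♯ minor, vi in D major); D (VI in F♯ minor, I in D major).

F♯m, Bm, D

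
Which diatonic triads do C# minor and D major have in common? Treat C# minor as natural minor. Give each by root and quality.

Triads in C# minor (natural minor): C#m (i), D#dim (ii°), E (III), F#m (iv), G#m (v), A (VI), B (VII).
Triads in D major: D (I), Em (ii), F#m (iii), G (IV), A (V), Bm (vi), C#dim (vii°).
Shared triads with their functions: F#m (iv in C# minor, iii in D major); A (VI in C# minor, V in D major).

F#m, A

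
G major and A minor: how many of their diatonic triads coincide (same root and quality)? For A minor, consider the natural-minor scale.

4

Diatonic triads of G major: G (I), Am (ii), Bm (iii), C (IV), D (V), Em (vi), F♯dim (vii°).
Diatonic triads of A minor (natural minor): Am (i), Bdim (ii°), C (III), Dm (iv), Em (v), F (VI), G (VII).
Matching root and quality in both lists: G, Am, C, Em.
That gives 4 common triads.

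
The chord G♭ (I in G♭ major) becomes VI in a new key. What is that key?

The numeral VI denotes a major triad on scale degree 6. With G♭ on degree 6, the tonic of the new key is B♭.
Degree 6 carries a major triad in minor keys, so the destination is B♭ minor.
Check: the diatonic triads of B♭ minor (natural minor) are B♭m (i), Cdim (ii°), D♭ (III), E♭m (iv), Fm (v), G♭ (VI), A♭ (VII) — G♭ is indeed VI.

B♭ minor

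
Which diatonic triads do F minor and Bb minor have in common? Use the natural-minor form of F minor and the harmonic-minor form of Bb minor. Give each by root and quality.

Triads in F minor (natural minor): F minor (i), G diminished (ii°), Ab major (III), Bb minor (iv), C minor (v), Db major (VI), Eb major (VII).
Triads in Bb minor (harmonic minor): Bb minor (i), C diminished (ii°), Db augmented (III+), Eb minor (iv), F major (V), Gb major (VI), A diminished (vii°).
Shared triads with their functions: Bb minor (iv in F minor, i in Bb minor).

Bbm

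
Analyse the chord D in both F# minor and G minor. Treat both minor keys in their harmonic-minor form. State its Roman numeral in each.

VI in F# minor; V in G minor

The scale of F# minor (harmonic minor) is F# G# A B C# D E#; D is degree 6, and the triad built there (D-F#-A) is major, so it is VI.
The scale of G minor (harmonic minor) is G A Bb C D Eb F#; D is degree 5, and the triad built there (D-F#-A) is major, so it is V.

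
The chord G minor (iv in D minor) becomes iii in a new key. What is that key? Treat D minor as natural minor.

The numeral iii denotes a minor triad on scale degree 3. With G on degree 3, the tonic of the new key is E♭.
Degree 3 carries a minor triad in major keys, so the destination is E♭ major.
Check: the diatonic triads of E♭ major are E♭ (I), Fm (ii), Gm (iii), A♭ (IV), B♭ (V), Cm (vi), Ddim (vii°) — G minor is indeed iii.

E♭ major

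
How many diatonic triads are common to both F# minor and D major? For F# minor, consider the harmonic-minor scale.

Diatonic triads of F# minor (harmonic minor): F#m (i), G#dim (ii°), Aaug (III+), Bm (iv), C# (V), D (VI), E#dim (vii°).
Diatonic triads of D major: D (I), Em (ii), F#m (iii), G (IV), A (V), Bm (vi), C#dim (vii°).
Matching root and quality in both lists: F#m, Bm, D.
That gives 3 common triads.

3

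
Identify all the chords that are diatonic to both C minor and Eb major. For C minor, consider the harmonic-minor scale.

Cm, Ddim, Fm, Ab

Triads in C minor (harmonic minor): Cm (i), Ddim (ii°), Ebaug (III+), Fm (iv), G (V), Ab (VI), Bdim (vii°).
Triads in Eb major: Eb (I), Fm (ii), Gm (iii), Ab (IV), Bb (V), Cm (vi), Ddim (vii°).
Shared triads with their functions: Cm (i in C minor, vi in Eb major); Ddim (ii° in C minor, vii° in Eb major); Fm (iv in C minor, ii in Eb major); Ab (VI in C minor, IV in Eb major).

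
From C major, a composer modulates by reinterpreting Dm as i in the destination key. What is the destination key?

D minor

The numeral i denotes a minor triad on scale degree 1. With D on degree 1, the tonic of the new key is D.
Degree 1 carries a minor triad in minor keys, so the destination is D minor.
Check: the diatonic triads of D minor (natural minor) are Dm (i), Edim (ii°), F (III), Gm (iv), Am (v), Bb (VI), C (VII) — Dm is indeed i.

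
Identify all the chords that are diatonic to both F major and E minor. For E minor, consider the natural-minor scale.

Am, C

Triads in F major: F (I), Gm (ii), Am (iii), Bb (IV), C (V), Dm (vi), Edim (vii°).
Triads in E minor (natural minor): Em (i), F#dim (ii°), G (III), Am (iv), Bm (v), C (VI), D (VII).
Shared triads with their functions: Am (iii in F major, iv in E minor); C (V in F major, VI in E minor).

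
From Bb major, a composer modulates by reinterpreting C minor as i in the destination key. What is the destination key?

The numeral i denotes a minor triad on scale degree 1. With C on degree 1, the tonic of the new key is C.
Degree 1 carries a minor triad in minor keys, so the destination is C minor.
Check: the diatonic triads of C minor (natural minor) are Cm (i), Ddim (ii°), Eb (III), Fm (iv), Gm (v), Ab (VI), Bb (VII) — C minor is indeed i.

C minor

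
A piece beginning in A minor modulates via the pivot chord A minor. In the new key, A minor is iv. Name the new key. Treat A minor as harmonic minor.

E minor

The numeral iv denotes a minor triad on scale degree 4. With A on degree 4, the tonic of the new key is E.
Degree 4 carries a minor triad in minor keys, so the destination is E minor.
Check: the diatonic triads of E minor (natural minor) are Em (i), F#dim (ii°), G (III), Am (iv), Bm (v), C (VI), D (VII) — A minor is indeed iv.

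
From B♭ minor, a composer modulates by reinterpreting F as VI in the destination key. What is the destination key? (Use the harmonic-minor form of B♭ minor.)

The numeral VI denotes a major triad on scale degree 6. With F on degree 6, the tonic of the new key is A.
Degree 6 carries a major triad in minor keys, so the destination is A minor.
Check: the diatonic triads of A minor (natural minor) are Am (i), Bdim (ii°), C (III), Dm (iv), Em (v), F (VI), G (VII) — F is indeed VI.

A minor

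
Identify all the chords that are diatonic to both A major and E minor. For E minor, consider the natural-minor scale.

Bm, D

Triads in A major: A (I), Bm (ii), C#m (iii), D (IV), E (V), F#m (vi), G#dim (vii°).
Triads in E minor (natural minor): Em (i), F#dim (ii°), G (III), Am (iv), Bm (v), C (VI), D (VII).
Shared triads with their functions: Bm (ii in A major, v in E minor); D (IV in A major, VII in E minor).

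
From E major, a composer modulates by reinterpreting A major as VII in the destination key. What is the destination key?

The numeral VII denotes a major triad on scale degree 7. With A on degree 7, the tonic of the new key is B.
Degree 7 carries a major triad in natural-minor keys, so the destination is B minor.
Check: the diatonic triads of B minor (natural minor) are Bm (i), C#dim (ii°), D (III), Em (iv), F#m (v), G (VI), A (VII) — A major is indeed VII.

B minor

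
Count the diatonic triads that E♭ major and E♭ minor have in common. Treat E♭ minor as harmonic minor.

2

Diatonic triads of E♭ major: E♭ (I), Fm (ii), Gm (iii), A♭ (IV), B♭ (V), Cm (vi), Ddim (vii°).
Diatonic triads of E♭ minor (harmonic minor): E♭m (i), Fdim (ii°), G♭aug (III+), A♭m (iv), B♭ (V), C♭ (VI), Ddim (vii°).
Matching root and quality in both lists: B♭, Ddim.
That gives 2 common triads.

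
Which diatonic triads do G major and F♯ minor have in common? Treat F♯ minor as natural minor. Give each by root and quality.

Triads in G major: G (I), Am (ii), Bm (iii), C (IV), D (V), Em (vi), F♯dim (vii°).
Triads in F♯ minor (natural minor): F♯m (i), G♯dim (ii°), A (III), Bm (iv), C♯m (v), D (VI), E (VII).
Shared triads with their functions: Bm (iii in G major, iv in F♯ minor); D (V in G major, VI in F♯ minor).

Bm, D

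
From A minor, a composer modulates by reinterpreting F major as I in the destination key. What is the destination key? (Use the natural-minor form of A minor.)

The numeral I denotes a major triad on scale degree 1. With F on degree 1, the tonic of the new key is F.
Degree 1 carries a major triad in major keys, so the destination is F major.
Check: the diatonic triads of F major are F (I), Gm (ii), Am (iii), Bb (IV), C (V), Dm (vi), Edim (vii°) — F major is indeed I.

F major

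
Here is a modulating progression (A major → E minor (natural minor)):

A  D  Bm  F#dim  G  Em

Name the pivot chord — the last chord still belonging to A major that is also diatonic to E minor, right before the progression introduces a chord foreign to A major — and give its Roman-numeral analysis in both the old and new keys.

Bm — ii in A major, v in E minor

Chords diatonic to A major: A, Bm, C#m, D, E, F#m, G#dim.
Reading the progression, the first chord not in that set is F#dim, so the modulation leaves A major there.
The chord immediately before F#dim is Bm, which is diatonic to both keys: ii in A major and v in E minor.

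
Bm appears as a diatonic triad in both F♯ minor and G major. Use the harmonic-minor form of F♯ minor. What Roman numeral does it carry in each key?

iv in F♯ minor; iii in G major

The scale of F♯ minor (harmonic minor) is F♯ G♯ A B C♯ D E♯; B is degree 4, and the triad built there (B-D-F♯) is minor, so it is iv.
The scale of G major is G A B C D E F♯; B is degree 3, and the triad built there (B-D-F♯) is minor, so it is iii.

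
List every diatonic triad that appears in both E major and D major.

F#m, A

Triads in E major: E (I), F#m (ii), G#m (iii), A (IV), B (V), C#m (vi), D#dim (vii°).
Triads in D major: D (I), Em (ii), F#m (iii), G (IV), A (V), Bm (vi), C#dim (vii°).
Shared triads with their functions: F#m (ii in E major, iii in D major); A (IV in E major, V in D major).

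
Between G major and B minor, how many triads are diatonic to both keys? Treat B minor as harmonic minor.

3

Diatonic triads of G major: G (I), Am (ii), Bm (iii), C (IV), D (V), Em (vi), F#dim (vii°).
Diatonic triads of B minor (harmonic minor): Bm (i), C#dim (ii°), Daug (III+), Em (iv), F# (V), G (VI), A#dim (vii°).
Matching root and quality in both lists: G, Bm, Em.
That gives 3 common triads.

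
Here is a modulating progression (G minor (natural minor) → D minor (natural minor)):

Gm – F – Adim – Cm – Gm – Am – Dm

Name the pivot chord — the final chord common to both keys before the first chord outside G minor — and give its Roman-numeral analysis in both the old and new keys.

Chords diatonic to G minor: Gm, Adim, B♭, Cm, Dm, E♭, F.
Reading the progression, the first chord not in that set is Am, so the modulation leaves G minor there.
The chord immediately before Am is Gm, which is diatonic to both keys: i in G minor and iv in D minor.

Gm — i in G minor, iv in D minor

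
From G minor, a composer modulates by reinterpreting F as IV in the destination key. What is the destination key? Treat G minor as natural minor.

C major

The numeral IV denotes a major triad on scale degree 4. With F on degree 4, the tonic of the new key is C.
Degree 4 carries a major triad in major keys, so the destination is C major.
Check: the diatonic triads of C major are C (I), Dm (ii), Em (iii), F (IV), G (V), Am (vi), Bdim (vii°) — F is indeed IV.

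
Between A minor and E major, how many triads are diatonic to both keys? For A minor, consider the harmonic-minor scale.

Diatonic triads of A minor (harmonic minor): A minor (i), B diminished (ii°), C augmented (III+), D minor (iv), E major (V), F major (VI), G# diminished (vii°).
Diatonic triads of E major: E major (I), F# minor (ii), G# minor (iii), A major (IV), B major (V), C# minor (vi), D# diminished (vii°).
Matching root and quality in both lists: E major.
That gives 1 common triad.

1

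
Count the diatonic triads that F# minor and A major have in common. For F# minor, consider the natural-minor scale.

Diatonic triads of F# minor (natural minor): F#m (i), G#dim (ii°), A (III), Bm (iv), C#m (v), D (VI), E (VII).
Diatonic triads of A major: A (I), Bm (ii), C#m (iii), D (IV), E (V), F#m (vi), G#dim (vii°).
Matching root and quality in both lists: F#m, G#dim, A, Bm, C#m, D, E.
That gives 7 common triads.

7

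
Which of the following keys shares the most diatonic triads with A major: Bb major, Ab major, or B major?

B major

Triads of A major: A (I), Bm (ii), C#m (iii), D (IV), E (V), F#m (vi), G#dim (vii°).
Bb major shares 0: none.
Ab major shares 0: none.
B major shares 2: C#m, E.
The most common triads (2) are shared with B major.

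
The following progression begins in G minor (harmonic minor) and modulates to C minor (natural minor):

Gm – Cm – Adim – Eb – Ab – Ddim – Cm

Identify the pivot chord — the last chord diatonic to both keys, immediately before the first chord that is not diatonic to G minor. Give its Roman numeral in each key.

Chords diatonic to G minor: Gm, Adim, Bbaug, Cm, D, Eb, F#dim.
Reading the progression, the first chord not in that set is Ab, so the modulation leaves G minor there.
The chord immediately before Ab is Eb, which is diatonic to both keys: VI in G minor and III in C minor.

Eb — VI in G minor, III in C minor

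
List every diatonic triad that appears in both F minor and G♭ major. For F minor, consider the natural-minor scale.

B♭m, D♭

Triads in F minor (natural minor): Fm (i), Gdim (ii°), A♭ (III), B♭m (iv), Cm (v), D♭ (VI), E♭ (VII).
Triads in G♭ major: G♭ (I), A♭m (ii), B♭m (iii), C♭ (IV), D♭ (V), E♭m (vi), Fdim (vii°).
Shared triads with their functions: B♭m (iv in F minor, iii in G♭ major); D♭ (VI in F minor, V in G♭ major).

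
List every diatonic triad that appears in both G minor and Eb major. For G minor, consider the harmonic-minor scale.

Triads in G minor (harmonic minor): G minor (i), A diminished (ii°), Bb augmented (III+), C minor (iv), D major (V), Eb major (VI), F# diminished (vii°).
Triads in Eb major: Eb major (I), F minor (ii), G minor (iii), Ab major (IV), Bb major (V), C minor (vi), D diminished (vii°).
Shared triads with their functions: G minor (i in G minor, iii in Eb major); C minor (iv in G minor, vi in Eb major); Eb major (VI in G minor, I in Eb major).

Gm, Cm, Eb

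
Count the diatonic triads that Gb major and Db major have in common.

Diatonic triads of Gb major: Gb major (I), Ab minor (ii), Bb minor (iii), Cb major (IV), Db major (V), Eb minor (vi), F diminished (vii°).
Diatonic triads of Db major: Db major (I), Eb minor (ii), F minor (iii), Gb major (IV), Ab major (V), Bb minor (vi), C diminished (vii°).
Matching root and quality in both lists: Gb major, Bb minor, Db major, Eb minor.
That gives 4 common triads.

4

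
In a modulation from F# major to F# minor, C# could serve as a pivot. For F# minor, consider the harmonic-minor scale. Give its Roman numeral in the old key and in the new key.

The scale of F# major is F# G# A# B C# D# E#; C# is degree 5, and the triad built there (C#-E#-G#) is major, so it is V.
The scale of F# minor (harmonic minor) is F# G# A B C# D E#; C# is degree 5, and the triad built there (C#-E#-G#) is major, so it is V.

V in F# major; V in F# minor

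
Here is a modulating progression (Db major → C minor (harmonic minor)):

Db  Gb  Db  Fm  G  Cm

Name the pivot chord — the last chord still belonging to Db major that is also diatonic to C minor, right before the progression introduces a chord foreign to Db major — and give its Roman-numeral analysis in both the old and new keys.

Fm — iii in Db major, iv in C minor

Chords diatonic to Db major: Db, Ebm, Fm, Gb, Ab, Bbm, Cdim.
Reading the progression, the first chord not in that set is G, so the modulation leaves Db major there.
The chord immediately before G is Fm, which is diatonic to both keys: iii in Db major and iv in C minor.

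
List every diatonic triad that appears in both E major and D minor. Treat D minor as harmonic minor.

Triads in E major: E (I), F#m (ii), G#m (iii), A (IV), B (V), C#m (vi), D#dim (vii°).
Triads in D minor (harmonic minor): Dm (i), Edim (ii°), Faug (III+), Gm (iv), A (V), Bb (VI), C#dim (vii°).
Shared triads with their functions: A (IV in E major, V in D minor).

A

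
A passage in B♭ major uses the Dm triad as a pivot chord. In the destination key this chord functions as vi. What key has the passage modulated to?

F major

The numeral vi denotes a minor triad on scale degree 6. With D on degree 6, the tonic of the new key is F.
Degree 6 carries a minor triad in major keys, so the destination is F major.
Check: the diatonic triads of F major are F (I), Gm (ii), Am (iii), B♭ (IV), C (V), Dm (vi), Edim (vii°) — Dm is indeed vi.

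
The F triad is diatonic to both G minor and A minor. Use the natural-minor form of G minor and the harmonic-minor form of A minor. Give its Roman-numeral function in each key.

The scale of G minor (natural minor) is G A Bb C D Eb F; F is degree 7, and the triad built there (F-A-C) is major, so it is VII.
The scale of A minor (harmonic minor) is A B C D E F G#; F is degree 6, and the triad built there (F-A-C) is major, so it is VI.

VII in G minor; VI in A minor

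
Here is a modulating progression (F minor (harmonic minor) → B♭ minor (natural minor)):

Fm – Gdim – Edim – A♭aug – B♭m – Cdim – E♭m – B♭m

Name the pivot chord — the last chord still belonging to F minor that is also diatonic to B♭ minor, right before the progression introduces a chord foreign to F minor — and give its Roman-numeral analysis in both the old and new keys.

Chords diatonic to F minor: Fm, Gdim, A♭aug, B♭m, C, D♭, Edim.
Reading the progression, the first chord not in that set is Cdim, so the modulation leaves F minor there.
The chord immediately before Cdim is B♭m, which is diatonic to both keys: iv in F minor and i in B♭ minor.

B♭m — iv in F minor, i in B♭ minor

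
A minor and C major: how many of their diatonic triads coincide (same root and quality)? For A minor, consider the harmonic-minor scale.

Diatonic triads of A minor (harmonic minor): Am (i), Bdim (ii°), Caug (III+), Dm (iv), E (V), F (VI), G#dim (vii°).
Diatonic triads of C major: C (I), Dm (ii), Em (iii), F (IV), G (V), Am (vi), Bdim (vii°).
Matching root and quality in both lists: Am, Bdim, Dm, F.
That gives 4 common triads.

4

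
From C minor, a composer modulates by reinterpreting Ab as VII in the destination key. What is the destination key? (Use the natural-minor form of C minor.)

The numeral VII denotes a major triad on scale degree 7. With Ab on degree 7, the tonic of the new key is Bb.
Degree 7 carries a major triad in natural-minor keys, so the destination is Bb minor.
Check: the diatonic triads of Bb minor (natural minor) are Bbm (i), Cdim (ii°), Db (III), Ebm (iv), Fm (v), Gb (VI), Ab (VII) — Ab is indeed VII.

Bb minor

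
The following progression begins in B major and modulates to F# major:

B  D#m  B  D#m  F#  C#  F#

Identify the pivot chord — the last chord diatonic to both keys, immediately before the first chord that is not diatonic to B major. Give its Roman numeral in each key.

F# — V in B major, I in F# major

Chords diatonic to B major: B, C#m, D#m, E, F#, G#m, A#dim.
Reading the progression, the first chord not in that set is C#, so the modulation leaves B major there.
The chord immediately before C# is F#, which is diatonic to both keys: V in B major and I in F# major.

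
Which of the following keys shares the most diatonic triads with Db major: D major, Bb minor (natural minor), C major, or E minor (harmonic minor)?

Bb minor

Triads of Db major: Db major (I), Eb minor (ii), F minor (iii), Gb major (IV), Ab major (V), Bb minor (vi), C diminished (vii°).
D major shares 0: none.
Bb minor (natural minor) shares 7: Db, Ebm, Fm, Gb, Ab, Bbm, Cdim.
C major shares 0: none.
E minor (harmonic minor) shares 0: none.
The most common triads (7) are shared with Bb minor.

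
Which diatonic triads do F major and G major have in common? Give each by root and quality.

Am, C

Triads in F major: F major (I), G minor (ii), A minor (iii), Bb major (IV), C major (V), D minor (vi), E diminished (vii°).
Triads in G major: G major (I), A minor (ii), B minor (iii), C major (IV), D major (V), E minor (vi), F# diminished (vii°).
Shared triads with their functions: A minor (iii in F major, ii in G major); C major (V in F major, IV in G major).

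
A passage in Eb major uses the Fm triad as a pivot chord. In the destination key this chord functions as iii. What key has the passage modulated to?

The numeral iii denotes a minor triad on scale degree 3. With F on degree 3, the tonic of the new key is Db.
Degree 3 carries a minor triad in major keys, so the destination is Db major.
Check: the diatonic triads of Db major are Db (I), Ebm (ii), Fm (iii), Gb (IV), Ab (V), Bbm (vi), Cdim (vii°) — Fm is indeed iii.

Db major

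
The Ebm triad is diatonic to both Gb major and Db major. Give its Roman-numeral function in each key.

The scale of Gb major is Gb Ab Bb Cb Db Eb F; Eb is degree 6, and the triad built there (Eb-Gb-Bb) is minor, so it is vi.
The scale of Db major is Db Eb F Gb Ab Bb C; Eb is degree 2, and the triad built there (Eb-Gb-Bb) is minor, so it is ii.

vi in Gb major; ii in Db major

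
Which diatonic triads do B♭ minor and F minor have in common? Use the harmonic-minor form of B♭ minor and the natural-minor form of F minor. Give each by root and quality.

B♭m

Triads in B♭ minor (harmonic minor): B♭m (i), Cdim (ii°), D♭aug (III+), E♭m (iv), F (V), G♭ (VI), Adim (vii°).
Triads in F minor (natural minor): Fm (i), Gdim (ii°), A♭ (III), B♭m (iv), Cm (v), D♭ (VI), E♭ (VII).
Shared triads with their functions: B♭m (i in B♭ minor, iv in F minor).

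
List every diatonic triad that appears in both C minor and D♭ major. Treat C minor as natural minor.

Fm, A♭

Triads in C minor (natural minor): C minor (i), D diminished (ii°), E♭ major (III), F minor (iv), G minor (v), A♭ major (VI), B♭ major (VII).
Triads in D♭ major: D♭ major (I), E♭ minor (ii), F minor (iii), G♭ major (IV), A♭ major (V), B♭ minor (vi), C diminished (vii°).
Shared triads with their functions: F minor (iv in C minor, iii in D♭ major); A♭ major (VI in C minor, V in D♭ major).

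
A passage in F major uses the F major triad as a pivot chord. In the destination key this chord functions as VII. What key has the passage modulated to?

The numeral VII denotes a major triad on scale degree 7. With F on degree 7, the tonic of the new key is G.
Degree 7 carries a major triad in natural-minor keys, so the destination is G minor.
Check: the diatonic triads of G minor (natural minor) are Gm (i), Adim (ii°), Bb (III), Cm (iv), Dm (v), Eb (VI), F (VII) — F major is indeed VII.

G minor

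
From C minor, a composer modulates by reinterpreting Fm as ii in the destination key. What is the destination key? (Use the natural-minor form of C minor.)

E♭ major

The numeral ii denotes a minor triad on scale degree 2. With F on degree 2, the tonic of the new key is E♭.
Degree 2 carries a minor triad in major keys, so the destination is E♭ major.
Check: the diatonic triads of E♭ major are E♭ (I), Fm (ii), Gm (iii), A♭ (IV), B♭ (V), Cm (vi), Ddim (vii°) — Fm is indeed ii.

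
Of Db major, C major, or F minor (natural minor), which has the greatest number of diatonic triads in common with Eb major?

Triads of Eb major: Eb (I), Fm (ii), Gm (iii), Ab (IV), Bb (V), Cm (vi), Ddim (vii°).
Db major shares 2: Fm, Ab.
C major shares 0: none.
F minor (natural minor) shares 4: Eb, Fm, Ab, Cm.
The most common triads (4) are shared with F minor.

F minor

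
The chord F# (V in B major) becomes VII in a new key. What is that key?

The numeral VII denotes a major triad on scale degree 7. With F# on degree 7, the tonic of the new key is G#.
Degree 7 carries a major triad in natural-minor keys, so the destination is G# minor.
Check: the diatonic triads of G# minor (natural minor) are G#m (i), A#dim (ii°), B (III), C#m (iv), D#m (v), E (VI), F# (VII) — F# is indeed VII.

G# minor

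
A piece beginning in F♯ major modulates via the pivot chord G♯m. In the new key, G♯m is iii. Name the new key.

E major

The numeral iii denotes a minor triad on scale degree 3. With G♯ on degree 3, the tonic of the new key is E.
Degree 3 carries a minor triad in major keys, so the destination is E major.
Check: the diatonic triads of E major are E (I), F♯m (ii), G♯m (iii), A (IV), B (V), C♯m (vi), D♯dim (vii°) — G♯m is indeed iii.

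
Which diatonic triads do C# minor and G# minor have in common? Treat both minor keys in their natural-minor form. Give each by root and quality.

C#m, E, G#m, B

Triads in C# minor (natural minor): C#m (i), D#dim (ii°), E (III), F#m (iv), G#m (v), A (VI), B (VII).
Triads in G# minor (natural minor): G#m (i), A#dim (ii°), B (III), C#m (iv), D#m (v), E (VI), F# (VII).
Shared triads with their functions: C#m (i in C# minor, iv in G# minor); E (III in C# minor, VI in G# minor); G#m (v in C# minor, i in G# minor); B (VII in C# minor, III in G# minor).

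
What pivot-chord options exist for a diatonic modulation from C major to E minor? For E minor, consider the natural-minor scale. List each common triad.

C, Em, G, Am

Triads in C major: C (I), Dm (ii), Em (iii), F (IV), G (V), Am (vi), Bdim (vii°).
Triads in E minor (natural minor): Em (i), F#dim (ii°), G (III), Am (iv), Bm (v), C (VI), D (VII).
Shared triads with their functions: C (I in C major, VI in E minor); Em (iii in C major, i in E minor); G (V in C major, III in E minor); Am (vi in C major, iv in E minor).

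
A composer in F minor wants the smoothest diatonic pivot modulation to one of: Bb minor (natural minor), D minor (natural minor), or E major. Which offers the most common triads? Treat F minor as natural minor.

Triads of F minor (natural minor): Fm (i), Gdim (ii°), Ab (III), Bbm (iv), Cm (v), Db (VI), Eb (VII).
Bb minor (natural minor) shares 4: Fm, Ab, Bbm, Db.
D minor (natural minor) shares 0: none.
E major shares 0: none.
The most common triads (4) are shared with Bb minor.

Bb minor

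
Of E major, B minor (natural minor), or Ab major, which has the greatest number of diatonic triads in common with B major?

Triads of B major: B major (I), C# minor (ii), D# minor (iii), E major (IV), F# major (V), G# minor (vi), A# diminished (vii°).
E major shares 4: B, C#m, E, G#m.
B minor (natural minor) shares 0: none.
Ab major shares 0: none.
The most common triads (4) are shared with E major.

E major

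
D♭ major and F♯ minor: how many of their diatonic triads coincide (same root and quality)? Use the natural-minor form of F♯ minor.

Diatonic triads of D♭ major: D♭ (I), E♭m (ii), Fm (iii), G♭ (IV), A♭ (V), B♭m (vi), Cdim (vii°).
Diatonic triads of F♯ minor (natural minor): F♯m (i), G♯dim (ii°), A (III), Bm (iv), C♯m (v), D (VI), E (VII).
No triad has the same root and quality in both keys.

0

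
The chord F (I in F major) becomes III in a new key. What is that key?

D minor

The numeral III denotes a major triad on scale degree 3. With F on degree 3, the tonic of the new key is D.
Degree 3 carries a major triad in natural-minor keys, so the destination is D minor.
Check: the diatonic triads of D minor (natural minor) are Dm (i), Edim (ii°), F (III), Gm (iv), Am (v), Bb (VI), C (VII) — F is indeed III.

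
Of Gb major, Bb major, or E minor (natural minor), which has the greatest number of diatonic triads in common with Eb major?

Bb major

Triads of Eb major: Eb major (I), F minor (ii), G minor (iii), Ab major (IV), Bb major (V), C minor (vi), D diminished (vii°).
Gb major shares 0: none.
Bb major shares 4: Eb, Gm, Bb, Cm.
E minor (natural minor) shares 0: none.
The most common triads (4) are shared with Bb major.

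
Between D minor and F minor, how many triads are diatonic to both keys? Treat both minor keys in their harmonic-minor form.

Diatonic triads of D minor (harmonic minor): Dm (i), Edim (ii°), Faug (III+), Gm (iv), A (V), Bb (VI), C#dim (vii°).
Diatonic triads of F minor (harmonic minor): Fm (i), Gdim (ii°), Abaug (III+), Bbm (iv), C (V), Db (VI), Edim (vii°).
Matching root and quality in both lists: Edim.
That gives 1 common triad.

1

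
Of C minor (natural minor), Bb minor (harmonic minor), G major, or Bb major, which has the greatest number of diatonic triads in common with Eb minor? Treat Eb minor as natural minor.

Bb minor

Triads of Eb minor (natural minor): Eb minor (i), F diminished (ii°), Gb major (III), Ab minor (iv), Bb minor (v), Cb major (VI), Db major (VII).
C minor (natural minor) shares 0: none.
Bb minor (harmonic minor) shares 3: Ebm, Gb, Bbm.
G major shares 0: none.
Bb major shares 0: none.
The most common triads (3) are shared with Bb minor.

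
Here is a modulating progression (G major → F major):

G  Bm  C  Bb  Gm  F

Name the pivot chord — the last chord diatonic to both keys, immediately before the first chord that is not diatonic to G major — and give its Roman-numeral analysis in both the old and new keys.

Chords diatonic to G major: G, Am, Bm, C, D, Em, F#dim.
Reading the progression, the first chord not in that set is Bb, so the modulation leaves G major there.
The chord immediately before Bb is C, which is diatonic to both keys: IV in G major and V in F major.

C — IV in G major, V in F major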